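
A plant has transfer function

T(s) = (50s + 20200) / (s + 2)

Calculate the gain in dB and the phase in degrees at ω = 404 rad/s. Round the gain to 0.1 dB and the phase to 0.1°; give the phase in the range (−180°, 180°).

Substitute s = j404:
Numerator: 50(j404) + 20200 = 20200 + j20200
Denominator: (j404) + 2 = 2 + j404
|N| = √(20200² + 20200²) ≈ 28567, ∠N ≈ 45.00°
|D| = √(2² + 404²) ≈ 404, ∠D ≈ 89.72°
|T| = 28567 / 404 ≈ 70.71
Gain = 20 log₁₀(70.71) ≈ 36.99 dB
∠T = 45.00° − 89.72° = -44.72°

37.0 dB, -44.7°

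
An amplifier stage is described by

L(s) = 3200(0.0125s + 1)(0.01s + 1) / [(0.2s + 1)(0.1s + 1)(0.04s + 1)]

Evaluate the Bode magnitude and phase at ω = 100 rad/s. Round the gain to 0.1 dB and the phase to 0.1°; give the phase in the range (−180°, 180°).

18.8 dB, -151.1°

At ω = 100 rad/s:
zero (1 + j100·0.0125) = 1 + j1.25 → |·| ≈ 1.6008, ∠ ≈ 51.34°
zero (1 + j100·0.01) = 1 + j1 → |·| ≈ 1.4142, ∠ ≈ 45.00°
pole (1 + j100·0.2) = 1 + j20 → |·| ≈ 20.025, ∠ ≈ 87.14°
pole (1 + j100·0.1) = 1 + j10 → |·| ≈ 10.05, ∠ ≈ 84.29°
pole (1 + j100·0.04) = 1 + j4 → |·| ≈ 4.1231, ∠ ≈ 75.96°
|L| = 3200 · 1.6008 · 1.4142 / (20.025 · 10.05 · 4.1231) ≈ 8.7304
Gain = 20 log₁₀(8.7304) ≈ 18.82 dB
∠L = (51.34° + 45.00°) − (87.14° + 84.29° + 75.96°) = -151.05°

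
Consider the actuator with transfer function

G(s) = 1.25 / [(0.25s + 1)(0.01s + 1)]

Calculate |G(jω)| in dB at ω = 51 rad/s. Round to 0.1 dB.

At ω = 51 rad/s:
pole (1 + j51·0.25) = 1 + j12.75 → |·| ≈ 12.789, ∠ ≈ 85.52°
pole (1 + j51·0.01) = 1 + j0.51 → |·| ≈ 1.1225, ∠ ≈ 27.02°
|G| = 1.25 · 1 / (12.789 · 1.1225) ≈ 0.087074
Gain = 20 log₁₀(0.087074) ≈ -21.20 dB

-21.2 dB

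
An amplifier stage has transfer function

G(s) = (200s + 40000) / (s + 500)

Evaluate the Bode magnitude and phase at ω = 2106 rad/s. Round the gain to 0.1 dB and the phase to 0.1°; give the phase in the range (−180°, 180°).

Substitute s = j2106:
Numerator: 200(j2106) + 40000 = 40000 + j421200
Denominator: (j2106) + 500 = 500 + j2106
|N| = √(40000² + 421200²) ≈ 4.231e+05, ∠N ≈ 84.58°
|D| = √(500² + 2106²) ≈ 2164.5, ∠D ≈ 76.64°
|G| = 4.231e+05 / 2164.5 ≈ 195.47
Gain = 20 log₁₀(195.47) ≈ 45.82 dB
∠G = 84.58° − 76.64° = 7.94°

45.8 dB, 7.9°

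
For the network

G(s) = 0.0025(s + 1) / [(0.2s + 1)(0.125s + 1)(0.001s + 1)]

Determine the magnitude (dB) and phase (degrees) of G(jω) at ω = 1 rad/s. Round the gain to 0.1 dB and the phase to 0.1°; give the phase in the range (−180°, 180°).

-49.3 dB, 26.5°

At ω = 1 rad/s:
zero (1 + j1·1) = 1 + j1 → |·| ≈ 1.4142, ∠ ≈ 45.00°
pole (1 + j1·0.2) = 1 + j0.2 → |·| ≈ 1.0198, ∠ ≈ 11.31°
pole (1 + j1·0.125) = 1 + j0.125 → |·| ≈ 1.0078, ∠ ≈ 7.13°
pole (1 + j1·0.001) = 1 + j0.001 → |·| ≈ 1, ∠ ≈ 0.06°
|G| = 0.0025 · 1.4142 / (1.0198 · 1.0078 · 1) ≈ 0.00344
Gain = 20 log₁₀(0.00344) ≈ -49.27 dB
∠G = (45.00°) − (11.31° + 7.13° + 0.06°) = 26.50°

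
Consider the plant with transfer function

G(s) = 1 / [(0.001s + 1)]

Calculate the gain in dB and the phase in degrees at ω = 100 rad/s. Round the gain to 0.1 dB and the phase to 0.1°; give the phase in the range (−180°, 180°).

At ω = 100 rad/s:
pole (1 + j100·0.001) = 1 + j0.1 → |·| ≈ 1.005, ∠ ≈ 5.71°
|G| = 1 · 1 / (1.005) ≈ 0.99502
Gain = 20 log₁₀(0.99502) ≈ -0.04 dB
∠G = (0°) − (5.71°) = -5.71°

-0.0 dB, -5.7°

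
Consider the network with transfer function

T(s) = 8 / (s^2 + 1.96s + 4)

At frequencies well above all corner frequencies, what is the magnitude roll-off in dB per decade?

-40 dB/decade

Each pole contributes −20 dB/decade at high frequency; each zero contributes +20 dB/decade.
Net: 0 zero(s) − 2 pole(s) → -40 dB/decade.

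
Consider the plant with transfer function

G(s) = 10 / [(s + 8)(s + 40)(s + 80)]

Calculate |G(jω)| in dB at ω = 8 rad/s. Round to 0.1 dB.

At s = jω = j8:
pole (s+8): 8 + j8 → |·| = √(8²+8²) = √128 ≈ 11.314, ∠ = arctan(8/8) ≈ 45.00°
pole (s+40): 40 + j8 → |·| = √(40²+8²) = √1664 ≈ 40.792, ∠ = arctan(8/40) ≈ 11.31°
pole (s+80): 80 + j8 → |·| = √(80²+8²) = √6464 ≈ 80.399, ∠ = arctan(8/80) ≈ 5.71°
|G| = 10 / 37106 ≈ 0.0002695
Gain = 20 log₁₀(0.0002695) ≈ -71.39 dB

-71.4 dB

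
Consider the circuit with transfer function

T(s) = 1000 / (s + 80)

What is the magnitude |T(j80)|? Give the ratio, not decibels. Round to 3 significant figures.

8.84

Substitute s = j80:
Numerator: 1000 = 1000 + j0
Denominator: (j80) + 80 = 80 + j80
|N| = √(1000² + 0²) ≈ 1000, ∠N ≈ 0.00°
|D| = √(80² + 80²) ≈ 113.14, ∠D ≈ 45.00°
|T| = 1000 / 113.14 ≈ 8.8386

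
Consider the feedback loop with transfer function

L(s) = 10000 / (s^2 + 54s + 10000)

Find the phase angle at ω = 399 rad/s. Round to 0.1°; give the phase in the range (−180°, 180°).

At s = jω = j399:
quadratic: (j399)² + 54·j399 + 10000 = -149201 + j21546 → |·| ≈ 1.5075e+05, ∠ ≈ 171.78°
∠L = 0.00° − 171.78° = -171.78°

-171.8°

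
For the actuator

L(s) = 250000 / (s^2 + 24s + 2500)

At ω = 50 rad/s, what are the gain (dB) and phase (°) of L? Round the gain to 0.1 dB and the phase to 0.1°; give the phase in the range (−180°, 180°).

At s = jω = j50:
quadratic: (j50)² + 24·j50 + 2500 = 0 + j1200 → |·| ≈ 1200, ∠ ≈ 90.00°
|L| = 250000 / 1200 ≈ 208.33
Gain = 20 log₁₀(208.33) ≈ 46.38 dB
∠L = 0.00° − 90.00° = -90.00°

46.4 dB, -90.0°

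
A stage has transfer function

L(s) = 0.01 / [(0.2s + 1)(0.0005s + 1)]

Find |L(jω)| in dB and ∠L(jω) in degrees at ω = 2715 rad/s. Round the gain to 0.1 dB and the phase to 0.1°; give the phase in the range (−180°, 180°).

At ω = 2715 rad/s:
pole (1 + j2715·0.2) = 1 + j543 → |·| ≈ 543, ∠ ≈ 89.89°
pole (1 + j2715·0.0005) = 1 + j1.3575 → |·| ≈ 1.6861, ∠ ≈ 53.62°
|L| = 0.01 · 1 / (543 · 1.6861) ≈ 1.0922e-05
Gain = 20 log₁₀(1.0922e-05) ≈ -99.23 dB
∠L = (0°) − (89.89° + 53.62°) = -143.51°

-99.2 dB, -143.5°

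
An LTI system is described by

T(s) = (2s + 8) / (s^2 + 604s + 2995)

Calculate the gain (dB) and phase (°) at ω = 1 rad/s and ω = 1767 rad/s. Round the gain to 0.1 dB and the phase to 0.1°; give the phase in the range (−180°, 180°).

Substitute s = j1:
Numerator: 2(j1) + 8 = 8 + j2
Denominator: (j1)^2 + 604(j1) + 2995 = 2994 + j604
|N| = √(8² + 2²) ≈ 8.2462, ∠N ≈ 14.04°
|D| = √(2994² + 604²) ≈ 3054.3, ∠D ≈ 11.41°
|T| = 8.2462 / 3054.3 ≈ 0.0026999
Gain = 20 log₁₀(0.0026999) ≈ -51.37 dB
∠T = 14.04° − 11.41° = 2.63°

Substitute s = j1767:
Numerator: 2(j1767) + 8 = 8 + j3534
Denominator: (j1767)^2 + 604(j1767) + 2995 = -3119294 + j1067268
|N| = √(8² + 3534²) ≈ 3534, ∠N ≈ 89.87°
|D| = √(3119294² + 1067268²) ≈ 3.2968e+06, ∠D ≈ 161.11°
|T| = 3534 / 3.2968e+06 ≈ 0.0010719
Gain = 20 log₁₀(0.0010719) ≈ -59.40 dB
∠T = 89.87° − 161.11° = -71.24°

ω = 1: -51.4 dB, 2.6°; ω = 1767: -59.4 dB, -71.2°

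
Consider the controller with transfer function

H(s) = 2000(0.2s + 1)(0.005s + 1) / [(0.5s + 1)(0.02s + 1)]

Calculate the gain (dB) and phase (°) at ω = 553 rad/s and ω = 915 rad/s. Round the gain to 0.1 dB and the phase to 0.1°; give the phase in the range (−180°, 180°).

At ω = 553 rad/s:
zero (1 + j553·0.2) = 1 + j110.6 → |·| ≈ 110.6, ∠ ≈ 89.48°
zero (1 + j553·0.005) = 1 + j2.765 → |·| ≈ 2.9403, ∠ ≈ 70.12°
pole (1 + j553·0.5) = 1 + j276.5 → |·| ≈ 276.5, ∠ ≈ 89.79°
pole (1 + j553·0.02) = 1 + j11.06 → |·| ≈ 11.105, ∠ ≈ 84.83°
|H| = 2000 · 110.6 · 2.9403 / (276.5 · 11.105) ≈ 211.82
Gain = 20 log₁₀(211.82) ≈ 46.52 dB
∠H = (89.48° + 70.12°) − (89.79° + 84.83°) = -15.02°

At ω = 915 rad/s:
zero (1 + j915·0.2) = 1 + j183 → |·| ≈ 183, ∠ ≈ 89.69°
zero (1 + j915·0.005) = 1 + j4.575 → |·| ≈ 4.683, ∠ ≈ 77.67°
pole (1 + j915·0.5) = 1 + j457.5 → |·| ≈ 457.5, ∠ ≈ 89.87°
pole (1 + j915·0.02) = 1 + j18.3 → |·| ≈ 18.327, ∠ ≈ 86.87°
|H| = 2000 · 183 · 4.683 / (457.5 · 18.327) ≈ 204.42
Gain = 20 log₁₀(204.42) ≈ 46.21 dB
∠H = (89.69° + 77.67°) − (89.87° + 86.87°) = -9.38°

ω = 553: 46.5 dB, -15.0°; ω = 915: 46.2 dB, -9.4°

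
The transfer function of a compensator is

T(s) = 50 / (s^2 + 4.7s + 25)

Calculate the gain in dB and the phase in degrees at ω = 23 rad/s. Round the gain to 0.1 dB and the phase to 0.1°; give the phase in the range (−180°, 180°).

At s = jω = j23:
quadratic: (j23)² + 4.7·j23 + 25 = -504 + j108.1 → |·| ≈ 515.46, ∠ ≈ 167.89°
|T| = 50 / 515.46 ≈ 0.097001
Gain = 20 log₁₀(0.097001) ≈ -20.26 dB
∠T = 0.00° − 167.89° = -167.89°

-20.3 dB, -167.9°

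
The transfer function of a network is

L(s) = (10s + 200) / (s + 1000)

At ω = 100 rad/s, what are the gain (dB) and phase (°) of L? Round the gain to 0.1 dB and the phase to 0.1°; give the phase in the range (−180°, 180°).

Substitute s = j100:
Numerator: 10(j100) + 200 = 200 + j1000
Denominator: (j100) + 1000 = 1000 + j100
|N| = √(200² + 1000²) ≈ 1019.8, ∠N ≈ 78.69°
|D| = √(1000² + 100²) ≈ 1005, ∠D ≈ 5.71°
|L| = 1019.8 / 1005 ≈ 1.0147
Gain = 20 log₁₀(1.0147) ≈ 0.13 dB
∠L = 78.69° − 5.71° = 72.98°

0.1 dB, 73.0°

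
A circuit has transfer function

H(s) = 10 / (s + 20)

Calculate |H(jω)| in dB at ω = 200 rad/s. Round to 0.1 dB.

-26.1 dB

At s = jω = j200:
pole (s+20): 20 + j200 → |·| = √(20²+200²) = √40400 ≈ 201, ∠ = arctan(200/20) ≈ 84.29°
|H| = 10 / 201 ≈ 0.049751
Gain = 20 log₁₀(0.049751) ≈ -26.06 dB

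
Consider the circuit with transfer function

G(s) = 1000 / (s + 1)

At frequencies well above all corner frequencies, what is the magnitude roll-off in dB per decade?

-20 dB/decade

Each pole contributes −20 dB/decade at high frequency; each zero contributes +20 dB/decade.
Net: 0 zero(s) − 1 pole(s) → -20 dB/decade.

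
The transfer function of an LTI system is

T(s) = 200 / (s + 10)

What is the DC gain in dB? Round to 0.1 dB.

T(0) = 200 / (10) = 20
20 log₁₀(20) ≈ 26.02 dB

26.0 dB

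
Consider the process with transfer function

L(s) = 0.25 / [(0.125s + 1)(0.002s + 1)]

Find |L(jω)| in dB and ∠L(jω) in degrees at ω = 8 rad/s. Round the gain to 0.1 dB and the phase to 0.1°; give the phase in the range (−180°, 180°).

-15.1 dB, -45.9°

At ω = 8 rad/s:
pole (1 + j8·0.125) = 1 + j1 → |·| ≈ 1.4142, ∠ ≈ 45.00°
pole (1 + j8·0.002) = 1 + j0.016 → |·| ≈ 1.0001, ∠ ≈ 0.92°
|L| = 0.25 · 1 / (1.4142 · 1.0001) ≈ 0.17676
Gain = 20 log₁₀(0.17676) ≈ -15.05 dB
∠L = (0°) − (45.00° + 0.92°) = -45.92°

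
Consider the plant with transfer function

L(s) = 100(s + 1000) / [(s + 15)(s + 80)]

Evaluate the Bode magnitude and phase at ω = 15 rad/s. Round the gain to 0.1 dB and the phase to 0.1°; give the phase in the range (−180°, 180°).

35.3 dB, -54.8°

At s = jω = j15:
zero (s+1000): 1000 + j15 → |·| = √(1000²+15²) = √1000225 ≈ 1000.1, ∠ = arctan(15/1000) ≈ 0.86°
pole (s+15): 15 + j15 → |·| = √(15²+15²) = √450 ≈ 21.213, ∠ = arctan(15/15) ≈ 45.00°
pole (s+80): 80 + j15 → |·| = √(80²+15²) = √6625 ≈ 81.394, ∠ = arctan(15/80) ≈ 10.62°
|L| = 100 · 1000.1 / 1726.6 ≈ 57.923
Gain = 20 log₁₀(57.923) ≈ 35.26 dB
∠L = 0.86° − 55.62° = -54.76°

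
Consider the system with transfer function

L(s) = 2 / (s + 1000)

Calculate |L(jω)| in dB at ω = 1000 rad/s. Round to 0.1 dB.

Substitute s = j1000:
Numerator: 2 = 2 + j0
Denominator: (j1000) + 1000 = 1000 + j1000
|N| = √(2² + 0²) ≈ 2, ∠N ≈ 0.00°
|D| = √(1000² + 1000²) ≈ 1414.2, ∠D ≈ 45.00°
|L| = 2 / 1414.2 ≈ 0.0014142
Gain = 20 log₁₀(0.0014142) ≈ -56.99 dB

-57.0 dB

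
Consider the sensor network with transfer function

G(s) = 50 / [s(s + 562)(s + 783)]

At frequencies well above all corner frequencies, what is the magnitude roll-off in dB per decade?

-60 dB/decade

Each pole contributes −20 dB/decade at high frequency; each zero contributes +20 dB/decade.
Net: 0 zero(s) − 3 pole(s) → -60 dB/decade.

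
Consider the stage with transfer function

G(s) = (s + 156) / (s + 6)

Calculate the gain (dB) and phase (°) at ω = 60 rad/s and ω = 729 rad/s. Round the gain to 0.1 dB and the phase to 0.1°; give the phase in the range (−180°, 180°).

Substitute s = j60:
Numerator: (j60) + 156 = 156 + j60
Denominator: (j60) + 6 = 6 + j60
|N| = √(156² + 60²) ≈ 167.14, ∠N ≈ 21.04°
|D| = √(6² + 60²) ≈ 60.299, ∠D ≈ 84.29°
|G| = 167.14 / 60.299 ≈ 2.7719
Gain = 20 log₁₀(2.7719) ≈ 8.86 dB
∠G = 21.04° − 84.29° = -63.25°

Substitute s = j729:
Numerator: (j729) + 156 = 156 + j729
Denominator: (j729) + 6 = 6 + j729
|N| = √(156² + 729²) ≈ 745.5, ∠N ≈ 77.92°
|D| = √(6² + 729²) ≈ 729.02, ∠D ≈ 89.53°
|G| = 745.5 / 729.02 ≈ 1.0226
Gain = 20 log₁₀(1.0226) ≈ 0.19 dB
∠G = 77.92° − 89.53° = -11.61°

ω = 60: 8.9 dB, -63.3°; ω = 729: 0.2 dB, -11.6°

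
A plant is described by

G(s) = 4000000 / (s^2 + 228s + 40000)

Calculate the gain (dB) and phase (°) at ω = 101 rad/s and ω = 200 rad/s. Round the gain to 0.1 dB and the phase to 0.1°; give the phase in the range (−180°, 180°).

At s = jω = j101:
quadratic: (j101)² + 228·j101 + 40000 = 29799 + j23028 → |·| ≈ 37660, ∠ ≈ 37.70°
|G| = 4000000 / 37660 ≈ 106.21
Gain = 20 log₁₀(106.21) ≈ 40.52 dB
∠G = 0.00° − 37.70° = -37.70°

At s = jω = j200:
quadratic: (j200)² + 228·j200 + 40000 = 0 + j45600 → |·| ≈ 45600, ∠ ≈ 90.00°
|G| = 4000000 / 45600 ≈ 87.719
Gain = 20 log₁₀(87.719) ≈ 38.86 dB
∠G = 0.00° − 90.00° = -90.00°

ω = 101: 40.5 dB, -37.7°; ω = 200: 38.9 dB, -90.0°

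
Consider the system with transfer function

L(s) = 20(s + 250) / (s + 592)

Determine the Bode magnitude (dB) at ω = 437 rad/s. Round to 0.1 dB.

At s = jω = j437:
zero (s+250): 250 + j437 → |·| = √(250²+437²) = √253469 ≈ 503.46, ∠ = arctan(437/250) ≈ 60.23°
pole (s+592): 592 + j437 → |·| = √(592²+437²) = √541433 ≈ 735.82, ∠ = arctan(437/592) ≈ 36.43°
|L| = 20 · 503.46 / 735.82 ≈ 13.684
Gain = 20 log₁₀(13.684) ≈ 22.72 dB

22.7 dB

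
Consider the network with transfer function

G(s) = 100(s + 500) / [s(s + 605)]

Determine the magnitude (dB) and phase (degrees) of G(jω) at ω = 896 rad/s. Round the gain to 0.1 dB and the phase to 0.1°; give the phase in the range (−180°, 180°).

-19.5 dB, -85.1°

At s = jω = j896:
zero (s+500): 500 + j896 → |·| = √(500²+896²) = √1052816 ≈ 1026.1, ∠ = arctan(896/500) ≈ 60.84°
pole (s+605): 605 + j896 → |·| = √(605²+896²) = √1168841 ≈ 1081.1, ∠ = arctan(896/605) ≈ 55.97°
pole at origin: |s| = 896, ∠ = 90.00° (in denominator)
|G| = 100 · 1026.1 / 9.6867e+05 ≈ 0.10593
Gain = 20 log₁₀(0.10593) ≈ -19.50 dB
∠G = 60.84° − 145.97° = -85.13°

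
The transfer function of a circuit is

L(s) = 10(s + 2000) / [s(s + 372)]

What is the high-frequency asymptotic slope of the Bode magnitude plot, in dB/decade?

-20 dB/decade

Each pole contributes −20 dB/decade at high frequency; each zero contributes +20 dB/decade.
Net: 1 zero(s) − 2 pole(s) → -20 dB/decade.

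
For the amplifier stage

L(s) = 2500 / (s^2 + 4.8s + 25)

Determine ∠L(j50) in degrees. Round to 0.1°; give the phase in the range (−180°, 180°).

-174.5°

At s = jω = j50:
quadratic: (j50)² + 4.8·j50 + 25 = -2475 + j240 → |·| ≈ 2486.6, ∠ ≈ 174.46°
∠L = 0.00° − 174.46° = -174.46°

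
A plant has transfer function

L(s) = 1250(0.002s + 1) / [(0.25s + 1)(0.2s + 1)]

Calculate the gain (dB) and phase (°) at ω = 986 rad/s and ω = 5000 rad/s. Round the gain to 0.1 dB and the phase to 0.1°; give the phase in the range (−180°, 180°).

At ω = 986 rad/s:
zero (1 + j986·0.002) = 1 + j1.972 → |·| ≈ 2.2111, ∠ ≈ 63.11°
pole (1 + j986·0.25) = 1 + j246.5 → |·| ≈ 246.5, ∠ ≈ 89.77°
pole (1 + j986·0.2) = 1 + j197.2 → |·| ≈ 197.2, ∠ ≈ 89.71°
|L| = 1250 · 2.2111 / (246.5 · 197.2) ≈ 0.056858
Gain = 20 log₁₀(0.056858) ≈ -24.90 dB
∠L = (63.11°) − (89.77° + 89.71°) = -116.37°

At ω = 5000 rad/s:
zero (1 + j5000·0.002) = 1 + j10 → |·| ≈ 10.05, ∠ ≈ 84.29°
pole (1 + j5000·0.25) = 1 + j1250 → |·| ≈ 1250, ∠ ≈ 89.95°
pole (1 + j5000·0.2) = 1 + j1000 → |·| ≈ 1000, ∠ ≈ 89.94°
|L| = 1250 · 10.05 / (1250 · 1000) ≈ 0.01005
Gain = 20 log₁₀(0.01005) ≈ -39.96 dB
∠L = (84.29°) − (89.95° + 89.94°) = -95.60°

ω = 986: -24.9 dB, -116.4°; ω = 5000: -40.0 dB, -95.6°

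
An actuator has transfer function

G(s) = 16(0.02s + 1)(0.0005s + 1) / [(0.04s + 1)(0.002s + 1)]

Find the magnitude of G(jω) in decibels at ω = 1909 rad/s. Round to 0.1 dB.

9.0 dB

At ω = 1909 rad/s:
zero (1 + j1909·0.02) = 1 + j38.18 → |·| ≈ 38.193, ∠ ≈ 88.50°
zero (1 + j1909·0.0005) = 1 + j0.9545 → |·| ≈ 1.3824, ∠ ≈ 43.67°
pole (1 + j1909·0.04) = 1 + j76.36 → |·| ≈ 76.367, ∠ ≈ 89.25°
pole (1 + j1909·0.002) = 1 + j3.818 → |·| ≈ 3.9468, ∠ ≈ 75.32°
|G| = 16 · 38.193 · 1.3824 / (76.367 · 3.9468) ≈ 2.8028
Gain = 20 log₁₀(2.8028) ≈ 8.95 dB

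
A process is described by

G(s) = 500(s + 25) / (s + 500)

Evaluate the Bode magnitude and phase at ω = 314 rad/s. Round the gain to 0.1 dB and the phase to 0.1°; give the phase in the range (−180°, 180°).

48.5 dB, 53.3°

At s = jω = j314:
zero (s+25): 25 + j314 → |·| = √(25²+314²) = √99221 ≈ 314.99, ∠ = arctan(314/25) ≈ 85.45°
pole (s+500): 500 + j314 → |·| = √(500²+314²) = √348596 ≈ 590.42, ∠ = arctan(314/500) ≈ 32.13°
|G| = 500 · 314.99 / 590.42 ≈ 266.75
Gain = 20 log₁₀(266.75) ≈ 48.52 dB
∠G = 85.45° − 32.13° = 53.32°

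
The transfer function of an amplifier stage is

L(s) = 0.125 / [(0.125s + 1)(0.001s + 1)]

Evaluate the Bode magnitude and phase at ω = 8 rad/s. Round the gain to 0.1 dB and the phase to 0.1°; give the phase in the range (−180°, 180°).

-21.1 dB, -45.5°

At ω = 8 rad/s:
pole (1 + j8·0.125) = 1 + j1 → |·| ≈ 1.4142, ∠ ≈ 45.00°
pole (1 + j8·0.001) = 1 + j0.008 → |·| ≈ 1, ∠ ≈ 0.46°
|L| = 0.125 · 1 / (1.4142 · 1) ≈ 0.088389
Gain = 20 log₁₀(0.088389) ≈ -21.07 dB
∠L = (0°) − (45.00° + 0.46°) = -45.46°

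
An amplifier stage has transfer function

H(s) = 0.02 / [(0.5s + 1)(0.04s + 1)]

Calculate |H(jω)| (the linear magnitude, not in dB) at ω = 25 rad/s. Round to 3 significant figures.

0.00113

At ω = 25 rad/s:
pole (1 + j25·0.5) = 1 + j12.5 → |·| ≈ 12.54, ∠ ≈ 85.43°
pole (1 + j25·0.04) = 1 + j1 → |·| ≈ 1.4142, ∠ ≈ 45.00°
|H| = 0.02 · 1 / (12.54 · 1.4142) ≈ 0.0011278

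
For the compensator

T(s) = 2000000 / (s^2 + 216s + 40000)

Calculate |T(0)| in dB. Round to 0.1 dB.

T(0) = 2000000 / 40000 = 50
20 log₁₀(50) ≈ 33.98 dB

34.0 dB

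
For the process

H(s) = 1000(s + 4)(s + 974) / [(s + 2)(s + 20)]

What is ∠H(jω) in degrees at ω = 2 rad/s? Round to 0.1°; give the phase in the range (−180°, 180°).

At s = jω = j2:
zero (s+4): 4 + j2 → |·| = √(4²+2²) = √20 ≈ 4.4721, ∠ = arctan(2/4) ≈ 26.57°
zero (s+974): 974 + j2 → |·| = √(974²+2²) = √948680 ≈ 974, ∠ = arctan(2/974) ≈ 0.12°
pole (s+2): 2 + j2 → |·| = √(2²+2²) = √8 ≈ 2.8284, ∠ = arctan(2/2) ≈ 45.00°
pole (s+20): 20 + j2 → |·| = √(20²+2²) = √404 ≈ 20.1, ∠ = arctan(2/20) ≈ 5.71°
∠H = 26.69° − 50.71° = -24.02°

-24.0°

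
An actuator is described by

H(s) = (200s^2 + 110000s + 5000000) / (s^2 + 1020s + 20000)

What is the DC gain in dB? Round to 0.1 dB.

H(0) = 5000000 / 20000 = 250
20 log₁₀(250) ≈ 47.96 dB

48.0 dB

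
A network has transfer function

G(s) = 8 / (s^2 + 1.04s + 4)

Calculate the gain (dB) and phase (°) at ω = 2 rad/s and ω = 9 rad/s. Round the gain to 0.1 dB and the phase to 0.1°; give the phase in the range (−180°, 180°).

ω = 2: 11.7 dB, -90.0°; ω = 9: -19.7 dB, -173.1°

At s = jω = j2:
quadratic: (j2)² + 1.04·j2 + 4 = 0 + j2.08 → |·| ≈ 2.08, ∠ ≈ 90.00°
|G| = 8 / 2.08 ≈ 3.8462
Gain = 20 log₁₀(3.8462) ≈ 11.70 dB
∠G = 0.00° − 90.00° = -90.00°

At s = jω = j9:
quadratic: (j9)² + 1.04·j9 + 4 = -77 + j9.36 → |·| ≈ 77.567, ∠ ≈ 173.07°
|G| = 8 / 77.567 ≈ 0.10314
Gain = 20 log₁₀(0.10314) ≈ -19.73 dB
∠G = 0.00° − 173.07° = -173.07°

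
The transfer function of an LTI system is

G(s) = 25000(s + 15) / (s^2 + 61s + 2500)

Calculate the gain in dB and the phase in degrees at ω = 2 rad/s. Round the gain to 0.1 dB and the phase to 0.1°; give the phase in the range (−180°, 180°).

At s = jω = j2:
zero (s+15): 15 + j2 → |·| = √(15²+2²) = √229 ≈ 15.133, ∠ = arctan(2/15) ≈ 7.59°
quadratic: (j2)² + 61·j2 + 2500 = 2496 + j122 → |·| ≈ 2499, ∠ ≈ 2.80°
|G| = 25000 · 15.133 / 2499 ≈ 151.39
Gain = 20 log₁₀(151.39) ≈ 43.60 dB
∠G = 7.59° − 2.80° = 4.79°

43.6 dB, 4.8°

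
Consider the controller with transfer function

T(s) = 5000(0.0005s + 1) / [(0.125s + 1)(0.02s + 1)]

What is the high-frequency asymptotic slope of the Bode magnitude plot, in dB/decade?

-20 dB/decade

Each pole contributes −20 dB/decade at high frequency; each zero contributes +20 dB/decade.
Net: 1 zero(s) − 2 pole(s) → -20 dB/decade.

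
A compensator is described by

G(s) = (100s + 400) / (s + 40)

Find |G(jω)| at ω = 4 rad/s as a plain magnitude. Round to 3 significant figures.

Substitute s = j4:
Numerator: 100(j4) + 400 = 400 + j400
Denominator: (j4) + 40 = 40 + j4
|N| = √(400² + 400²) ≈ 565.69, ∠N ≈ 45.00°
|D| = √(40² + 4²) ≈ 40.2, ∠D ≈ 5.71°
|G| = 565.69 / 40.2 ≈ 14.072

14.1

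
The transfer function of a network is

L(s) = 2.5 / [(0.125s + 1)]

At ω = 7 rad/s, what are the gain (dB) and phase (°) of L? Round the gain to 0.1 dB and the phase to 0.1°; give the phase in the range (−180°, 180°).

5.5 dB, -41.2°

At ω = 7 rad/s:
pole (1 + j7·0.125) = 1 + j0.875 → |·| ≈ 1.3288, ∠ ≈ 41.19°
|L| = 2.5 · 1 / (1.3288) ≈ 1.8814
Gain = 20 log₁₀(1.8814) ≈ 5.49 dB
∠L = (0°) − (41.19°) = -41.19°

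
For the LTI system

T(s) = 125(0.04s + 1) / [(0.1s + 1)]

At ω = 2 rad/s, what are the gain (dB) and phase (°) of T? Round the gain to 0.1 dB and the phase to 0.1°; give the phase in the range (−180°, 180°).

41.8 dB, -6.7°

At ω = 2 rad/s:
zero (1 + j2·0.04) = 1 + j0.08 → |·| ≈ 1.0032, ∠ ≈ 4.57°
pole (1 + j2·0.1) = 1 + j0.2 → |·| ≈ 1.0198, ∠ ≈ 11.31°
|T| = 125 · 1.0032 / (1.0198) ≈ 122.97
Gain = 20 log₁₀(122.97) ≈ 41.80 dB
∠T = (4.57°) − (11.31°) = -6.74°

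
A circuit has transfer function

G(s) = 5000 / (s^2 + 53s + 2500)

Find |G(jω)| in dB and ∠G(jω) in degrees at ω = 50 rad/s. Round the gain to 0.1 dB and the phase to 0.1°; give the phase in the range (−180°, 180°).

5.5 dB, -90.0°

At s = jω = j50:
quadratic: (j50)² + 53·j50 + 2500 = 0 + j2650 → |·| ≈ 2650, ∠ ≈ 90.00°
|G| = 5000 / 2650 ≈ 1.8868
Gain = 20 log₁₀(1.8868) ≈ 5.51 dB
∠G = 0.00° − 90.00° = -90.00°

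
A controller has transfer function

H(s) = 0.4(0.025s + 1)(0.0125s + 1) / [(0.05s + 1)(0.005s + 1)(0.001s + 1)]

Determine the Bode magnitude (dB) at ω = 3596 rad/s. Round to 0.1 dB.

-17.5 dB

At ω = 3596 rad/s:
zero (1 + j3596·0.025) = 1 + j89.9 → |·| ≈ 89.906, ∠ ≈ 89.36°
zero (1 + j3596·0.0125) = 1 + j44.95 → |·| ≈ 44.961, ∠ ≈ 88.73°
pole (1 + j3596·0.05) = 1 + j179.8 → |·| ≈ 179.8, ∠ ≈ 89.68°
pole (1 + j3596·0.005) = 1 + j17.98 → |·| ≈ 18.008, ∠ ≈ 86.82°
pole (1 + j3596·0.001) = 1 + j3.596 → |·| ≈ 3.7325, ∠ ≈ 74.46°
|H| = 0.4 · 89.906 · 44.961 / (179.8 · 18.008 · 3.7325) ≈ 0.13379
Gain = 20 log₁₀(0.13379) ≈ -17.47 dB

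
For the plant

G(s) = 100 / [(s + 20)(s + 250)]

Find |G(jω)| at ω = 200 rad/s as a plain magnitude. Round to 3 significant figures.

0.00155

At s = jω = j200:
pole (s+20): 20 + j200 → |·| = √(20²+200²) = √40400 ≈ 201, ∠ = arctan(200/20) ≈ 84.29°
pole (s+250): 250 + j200 → |·| = √(250²+200²) = √102500 ≈ 320.16, ∠ = arctan(200/250) ≈ 38.66°
|G| = 100 / 64352 ≈ 0.001554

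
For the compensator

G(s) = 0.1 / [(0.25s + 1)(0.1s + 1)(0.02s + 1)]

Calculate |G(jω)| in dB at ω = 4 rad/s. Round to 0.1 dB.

At ω = 4 rad/s:
pole (1 + j4·0.25) = 1 + j1 → |·| ≈ 1.4142, ∠ ≈ 45.00°
pole (1 + j4·0.1) = 1 + j0.4 → |·| ≈ 1.077, ∠ ≈ 21.80°
pole (1 + j4·0.02) = 1 + j0.08 → |·| ≈ 1.0032, ∠ ≈ 4.57°
|G| = 0.1 · 1 / (1.4142 · 1.077 · 1.0032) ≈ 0.065446
Gain = 20 log₁₀(0.065446) ≈ -23.68 dB

-23.7 dB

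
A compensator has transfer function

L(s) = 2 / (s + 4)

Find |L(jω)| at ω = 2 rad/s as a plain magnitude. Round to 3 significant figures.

Substitute s = j2:
Numerator: 2 = 2 + j0
Denominator: (j2) + 4 = 4 + j2
|N| = √(2² + 0²) ≈ 2, ∠N ≈ 0.00°
|D| = √(4² + 2²) ≈ 4.4721, ∠D ≈ 26.57°
|L| = 2 / 4.4721 ≈ 0.44722

0.447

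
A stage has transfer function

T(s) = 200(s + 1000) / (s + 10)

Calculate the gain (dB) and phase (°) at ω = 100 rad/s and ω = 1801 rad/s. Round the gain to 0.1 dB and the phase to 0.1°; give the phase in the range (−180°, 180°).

ω = 100: 66.0 dB, -78.6°; ω = 1801: 47.2 dB, -28.7°

At s = jω = j100:
zero (s+1000): 1000 + j100 → |·| = √(1000²+100²) = √1010000 ≈ 1005, ∠ = arctan(100/1000) ≈ 5.71°
pole (s+10): 10 + j100 → |·| = √(10²+100²) = √10100 ≈ 100.5, ∠ = arctan(100/10) ≈ 84.29°
|T| = 200 · 1005 / 100.5 ≈ 2000
Gain = 20 log₁₀(2000) ≈ 66.02 dB
∠T = 5.71° − 84.29° = -78.58°

At s = jω = j1801:
zero (s+1000): 1000 + j1801 → |·| = √(1000²+1801²) = √4243601 ≈ 2060, ∠ = arctan(1801/1000) ≈ 60.96°
pole (s+10): 10 + j1801 → |·| = √(10²+1801²) = √3243701 ≈ 1801, ∠ = arctan(1801/10) ≈ 89.68°
|T| = 200 · 2060 / 1801 ≈ 228.76
Gain = 20 log₁₀(228.76) ≈ 47.19 dB
∠T = 60.96° − 89.68° = -28.72°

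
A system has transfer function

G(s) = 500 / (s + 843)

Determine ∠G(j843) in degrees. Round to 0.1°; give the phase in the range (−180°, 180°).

Substitute s = j843:
Numerator: 500 = 500 + j0
Denominator: (j843) + 843 = 843 + j843
|N| = √(500² + 0²) ≈ 500, ∠N ≈ 0.00°
|D| = √(843² + 843²) ≈ 1192.2, ∠D ≈ 45.00°
∠G = 0.00° − 45.00° = -45.00°

-45.0°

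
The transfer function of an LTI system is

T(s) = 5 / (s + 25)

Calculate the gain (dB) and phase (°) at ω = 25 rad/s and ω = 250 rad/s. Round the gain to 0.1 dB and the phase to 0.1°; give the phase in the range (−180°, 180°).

At s = jω = j25:
pole (s+25): 25 + j25 → |·| = √(25²+25²) = √1250 ≈ 35.355, ∠ = arctan(25/25) ≈ 45.00°
|T| = 5 / 35.355 ≈ 0.14142
Gain = 20 log₁₀(0.14142) ≈ -16.99 dB
∠T = 0.00° − 45.00° = -45.00°

At s = jω = j250:
pole (s+25): 25 + j250 → |·| = √(25²+250²) = √63125 ≈ 251.25, ∠ = arctan(250/25) ≈ 84.29°
|T| = 5 / 251.25 ≈ 0.0199
Gain = 20 log₁₀(0.0199) ≈ -34.02 dB
∠T = 0.00° − 84.29° = -84.29°

ω = 25: -17.0 dB, -45.0°; ω = 250: -34.0 dB, -84.3°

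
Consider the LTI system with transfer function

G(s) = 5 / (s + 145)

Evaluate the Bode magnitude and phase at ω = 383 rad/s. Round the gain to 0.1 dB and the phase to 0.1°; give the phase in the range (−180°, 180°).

-38.3 dB, -69.3°

At s = jω = j383:
pole (s+145): 145 + j383 → |·| = √(145²+383²) = √167714 ≈ 409.53, ∠ = arctan(383/145) ≈ 69.26°
|G| = 5 / 409.53 ≈ 0.012209
Gain = 20 log₁₀(0.012209) ≈ -38.27 dB
∠G = 0.00° − 69.26° = -69.26°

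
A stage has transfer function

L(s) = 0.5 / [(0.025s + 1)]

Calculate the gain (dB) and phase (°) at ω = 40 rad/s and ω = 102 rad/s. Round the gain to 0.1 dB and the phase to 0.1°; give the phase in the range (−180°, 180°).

ω = 40: -9.0 dB, -45.0°; ω = 102: -14.8 dB, -68.6°

At ω = 40 rad/s:
pole (1 + j40·0.025) = 1 + j1 → |·| ≈ 1.4142, ∠ ≈ 45.00°
|L| = 0.5 · 1 / (1.4142) ≈ 0.35356
Gain = 20 log₁₀(0.35356) ≈ -9.03 dB
∠L = (0°) − (45.00°) = -45.00°

At ω = 102 rad/s:
pole (1 + j102·0.025) = 1 + j2.55 → |·| ≈ 2.7391, ∠ ≈ 68.59°
|L| = 0.5 · 1 / (2.7391) ≈ 0.18254
Gain = 20 log₁₀(0.18254) ≈ -14.77 dB
∠L = (0°) − (68.59°) = -68.59°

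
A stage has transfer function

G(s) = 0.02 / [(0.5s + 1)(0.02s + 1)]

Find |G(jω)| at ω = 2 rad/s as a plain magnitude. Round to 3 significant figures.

0.0141

At ω = 2 rad/s:
pole (1 + j2·0.5) = 1 + j1 → |·| ≈ 1.4142, ∠ ≈ 45.00°
pole (1 + j2·0.02) = 1 + j0.04 → |·| ≈ 1.0008, ∠ ≈ 2.29°
|G| = 0.02 · 1 / (1.4142 · 1.0008) ≈ 0.014131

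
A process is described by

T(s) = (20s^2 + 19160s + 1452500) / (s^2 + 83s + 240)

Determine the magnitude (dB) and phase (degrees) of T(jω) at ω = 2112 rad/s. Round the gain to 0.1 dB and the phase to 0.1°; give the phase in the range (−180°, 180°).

Substitute s = j2112:
Numerator: 20(j2112)^2 + 19160(j2112) + 1452500 = -87758380 + j40465920
Denominator: (j2112)^2 + 83(j2112) + 240 = -4460304 + j175296
|N| = √(87758380² + 40465920²) ≈ 9.6639e+07, ∠N ≈ 155.25°
|D| = √(4460304² + 175296²) ≈ 4.4637e+06, ∠D ≈ 177.75°
|T| = 9.6639e+07 / 4.4637e+06 ≈ 21.65
Gain = 20 log₁₀(21.65) ≈ 26.71 dB
∠T = 155.25° − 177.75° = -22.50°

26.7 dB, -22.5°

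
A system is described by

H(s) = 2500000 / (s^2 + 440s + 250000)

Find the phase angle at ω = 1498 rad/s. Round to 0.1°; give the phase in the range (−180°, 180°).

-161.7°

At s = jω = j1498:
quadratic: (j1498)² + 440·j1498 + 250000 = -1994004 + j659120 → |·| ≈ 2.1001e+06, ∠ ≈ 161.71°
∠H = 0.00° − 161.71° = -161.71°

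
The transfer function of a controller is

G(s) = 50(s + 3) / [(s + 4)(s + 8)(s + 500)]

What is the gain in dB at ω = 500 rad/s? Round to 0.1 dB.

At s = jω = j500:
zero (s+3): 3 + j500 → |·| = √(3²+500²) = √250009 ≈ 500.01, ∠ = arctan(500/3) ≈ 89.66°
pole (s+4): 4 + j500 → |·| = √(4²+500²) = √250016 ≈ 500.02, ∠ = arctan(500/4) ≈ 89.54°
pole (s+8): 8 + j500 → |·| = √(8²+500²) = √250064 ≈ 500.06, ∠ = arctan(500/8) ≈ 89.08°
pole (s+500): 500 + j500 → |·| = √(500²+500²) = √500000 ≈ 707.11, ∠ = arctan(500/500) ≈ 45.00°
|G| = 50 · 500.01 / 1.7681e+08 ≈ 0.0001414
Gain = 20 log₁₀(0.0001414) ≈ -76.99 dB

-77.0 dB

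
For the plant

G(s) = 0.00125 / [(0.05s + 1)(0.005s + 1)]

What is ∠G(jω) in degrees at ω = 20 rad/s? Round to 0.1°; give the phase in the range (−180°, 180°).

-50.7°

At ω = 20 rad/s:
pole (1 + j20·0.05) = 1 + j1 → |·| ≈ 1.4142, ∠ ≈ 45.00°
pole (1 + j20·0.005) = 1 + j0.1 → |·| ≈ 1.005, ∠ ≈ 5.71°
∠G = (0°) − (45.00° + 5.71°) = -50.71°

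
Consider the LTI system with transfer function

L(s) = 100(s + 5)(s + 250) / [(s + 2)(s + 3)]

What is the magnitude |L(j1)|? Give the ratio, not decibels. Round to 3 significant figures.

1.80e+04

At s = jω = j1:
zero (s+5): 5 + j1 → |·| = √(5²+1²) = √26 ≈ 5.099, ∠ = arctan(1/5) ≈ 11.31°
zero (s+250): 250 + j1 → |·| = √(250²+1²) = √62501 ≈ 250, ∠ = arctan(1/250) ≈ 0.23°
pole (s+2): 2 + j1 → |·| = √(2²+1²) = √5 ≈ 2.2361, ∠ = arctan(1/2) ≈ 26.57°
pole (s+3): 3 + j1 → |·| = √(3²+1²) = √10 ≈ 3.1623, ∠ = arctan(1/3) ≈ 18.43°
|L| = 100 · 1274.8 / 7.0712 ≈ 18028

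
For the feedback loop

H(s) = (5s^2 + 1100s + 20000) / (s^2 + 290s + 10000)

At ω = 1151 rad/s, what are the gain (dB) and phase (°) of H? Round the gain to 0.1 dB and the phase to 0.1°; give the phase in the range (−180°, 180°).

Substitute s = j1151:
Numerator: 5(j1151)^2 + 1100(j1151) + 20000 = -6604005 + j1266100
Denominator: (j1151)^2 + 290(j1151) + 10000 = -1314801 + j333790
|N| = √(6604005² + 1266100²) ≈ 6.7243e+06, ∠N ≈ 169.15°
|D| = √(1314801² + 333790²) ≈ 1.3565e+06, ∠D ≈ 165.76°
|H| = 6.7243e+06 / 1.3565e+06 ≈ 4.9571
Gain = 20 log₁₀(4.9571) ≈ 13.90 dB
∠H = 169.15° − 165.76° = 3.39°

13.9 dB, 3.4°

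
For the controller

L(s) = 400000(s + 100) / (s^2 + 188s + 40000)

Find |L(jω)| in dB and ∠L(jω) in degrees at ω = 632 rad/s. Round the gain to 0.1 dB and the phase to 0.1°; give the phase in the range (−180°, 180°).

At s = jω = j632:
zero (s+100): 100 + j632 → |·| = √(100²+632²) = √409424 ≈ 639.86, ∠ = arctan(632/100) ≈ 81.01°
quadratic: (j632)² + 188·j632 + 40000 = -359424 + j118816 → |·| ≈ 3.7855e+05, ∠ ≈ 161.71°
|L| = 400000 · 639.86 / 3.7855e+05 ≈ 676.12
Gain = 20 log₁₀(676.12) ≈ 56.60 dB
∠L = 81.01° − 161.71° = -80.70°

56.6 dB, -80.7°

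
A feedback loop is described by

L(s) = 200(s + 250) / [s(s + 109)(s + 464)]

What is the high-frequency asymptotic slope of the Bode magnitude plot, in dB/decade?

Each pole contributes −20 dB/decade at high frequency; each zero contributes +20 dB/decade.
Net: 1 zero(s) − 3 pole(s) → -40 dB/decade.

-40 dB/decade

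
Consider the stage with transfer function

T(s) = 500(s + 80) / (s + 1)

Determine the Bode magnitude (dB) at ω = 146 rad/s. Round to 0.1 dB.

55.1 dB

At s = jω = j146:
zero (s+80): 80 + j146 → |·| = √(80²+146²) = √27716 ≈ 166.48, ∠ = arctan(146/80) ≈ 61.28°
pole (s+1): 1 + j146 → |·| = √(1²+146²) = √21317 ≈ 146, ∠ = arctan(146/1) ≈ 89.61°
|T| = 500 · 166.48 / 146 ≈ 570.14
Gain = 20 log₁₀(570.14) ≈ 55.12 dB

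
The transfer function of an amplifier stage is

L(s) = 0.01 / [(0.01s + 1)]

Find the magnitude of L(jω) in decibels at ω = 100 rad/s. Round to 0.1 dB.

At ω = 100 rad/s:
pole (1 + j100·0.01) = 1 + j1 → |·| ≈ 1.4142, ∠ ≈ 45.00°
|L| = 0.01 · 1 / (1.4142) ≈ 0.0070711
Gain = 20 log₁₀(0.0070711) ≈ -43.01 dB

-43.0 dB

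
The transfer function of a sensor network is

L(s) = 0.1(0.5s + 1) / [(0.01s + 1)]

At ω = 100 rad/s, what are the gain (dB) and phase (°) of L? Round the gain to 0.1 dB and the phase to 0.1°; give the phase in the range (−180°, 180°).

At ω = 100 rad/s:
zero (1 + j100·0.5) = 1 + j50 → |·| ≈ 50.01, ∠ ≈ 88.85°
pole (1 + j100·0.01) = 1 + j1 → |·| ≈ 1.4142, ∠ ≈ 45.00°
|L| = 0.1 · 50.01 / (1.4142) ≈ 3.5363
Gain = 20 log₁₀(3.5363) ≈ 10.97 dB
∠L = (88.85°) − (45.00°) = 43.85°

11.0 dB, 43.9°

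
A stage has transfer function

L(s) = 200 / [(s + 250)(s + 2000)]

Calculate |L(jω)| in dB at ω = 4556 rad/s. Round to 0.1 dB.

-101.1 dB

At s = jω = j4556:
pole (s+250): 250 + j4556 → |·| = √(250²+4556²) = √20819636 ≈ 4562.9, ∠ = arctan(4556/250) ≈ 86.86°
pole (s+2000): 2000 + j4556 → |·| = √(2000²+4556²) = √24757136 ≈ 4975.7, ∠ = arctan(4556/2000) ≈ 66.30°
|L| = 200 / 2.2704e+07 ≈ 8.809e-06
Gain = 20 log₁₀(8.809e-06) ≈ -101.10 dB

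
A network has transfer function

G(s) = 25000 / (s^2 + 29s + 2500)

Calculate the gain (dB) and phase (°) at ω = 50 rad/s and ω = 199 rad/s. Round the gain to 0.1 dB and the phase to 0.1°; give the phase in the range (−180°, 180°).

At s = jω = j50:
quadratic: (j50)² + 29·j50 + 2500 = 0 + j1450 → |·| ≈ 1450, ∠ ≈ 90.00°
|G| = 25000 / 1450 ≈ 17.241
Gain = 20 log₁₀(17.241) ≈ 24.73 dB
∠G = 0.00° − 90.00° = -90.00°

At s = jω = j199:
quadratic: (j199)² + 29·j199 + 2500 = -37101 + j5771 → |·| ≈ 37547, ∠ ≈ 171.16°
|G| = 25000 / 37547 ≈ 0.66583
Gain = 20 log₁₀(0.66583) ≈ -3.53 dB
∠G = 0.00° − 171.16° = -171.16°

ω = 50: 24.7 dB, -90.0°; ω = 199: -3.5 dB, -171.2°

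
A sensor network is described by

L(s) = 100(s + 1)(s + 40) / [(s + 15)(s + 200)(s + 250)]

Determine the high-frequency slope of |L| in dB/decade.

Each pole contributes −20 dB/decade at high frequency; each zero contributes +20 dB/decade.
Net: 2 zero(s) − 3 pole(s) → -20 dB/decade.

-20 dB/decade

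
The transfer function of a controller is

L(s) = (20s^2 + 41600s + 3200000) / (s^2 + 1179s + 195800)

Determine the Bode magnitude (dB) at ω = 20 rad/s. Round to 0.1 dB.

Substitute s = j20:
Numerator: 20(j20)^2 + 41600(j20) + 3200000 = 3192000 + j832000
Denominator: (j20)^2 + 1179(j20) + 195800 = 195400 + j23580
|N| = √(3192000² + 832000²) ≈ 3.2986e+06, ∠N ≈ 14.61°
|D| = √(195400² + 23580²) ≈ 1.9682e+05, ∠D ≈ 6.88°
|L| = 3.2986e+06 / 1.9682e+05 ≈ 16.759
Gain = 20 log₁₀(16.759) ≈ 24.48 dB

24.5 dB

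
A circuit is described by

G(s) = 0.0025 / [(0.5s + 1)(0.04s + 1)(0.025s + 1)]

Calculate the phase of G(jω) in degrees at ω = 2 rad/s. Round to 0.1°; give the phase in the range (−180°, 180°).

-52.4°

At ω = 2 rad/s:
pole (1 + j2·0.5) = 1 + j1 → |·| ≈ 1.4142, ∠ ≈ 45.00°
pole (1 + j2·0.04) = 1 + j0.08 → |·| ≈ 1.0032, ∠ ≈ 4.57°
pole (1 + j2·0.025) = 1 + j0.05 → |·| ≈ 1.0012, ∠ ≈ 2.86°
∠G = (0°) − (45.00° + 4.57° + 2.86°) = -52.43°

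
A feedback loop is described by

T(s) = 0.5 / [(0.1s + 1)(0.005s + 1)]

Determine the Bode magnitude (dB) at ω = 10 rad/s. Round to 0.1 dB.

At ω = 10 rad/s:
pole (1 + j10·0.1) = 1 + j1 → |·| ≈ 1.4142, ∠ ≈ 45.00°
pole (1 + j10·0.005) = 1 + j0.05 → |·| ≈ 1.0012, ∠ ≈ 2.86°
|T| = 0.5 · 1 / (1.4142 · 1.0012) ≈ 0.35313
Gain = 20 log₁₀(0.35313) ≈ -9.04 dB

-9.0 dB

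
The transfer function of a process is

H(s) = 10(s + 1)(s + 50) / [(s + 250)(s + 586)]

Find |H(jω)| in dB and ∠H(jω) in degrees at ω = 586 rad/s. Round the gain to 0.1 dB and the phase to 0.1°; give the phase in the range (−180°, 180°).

16.3 dB, 63.1°

At s = jω = j586:
zero (s+1): 1 + j586 → |·| = √(1²+586²) = √343397 ≈ 586, ∠ = arctan(586/1) ≈ 89.90°
zero (s+50): 50 + j586 → |·| = √(50²+586²) = √345896 ≈ 588.13, ∠ = arctan(586/50) ≈ 85.12°
pole (s+250): 250 + j586 → |·| = √(250²+586²) = √405896 ≈ 637.1, ∠ = arctan(586/250) ≈ 66.90°
pole (s+586): 586 + j586 → |·| = √(586²+586²) = √686792 ≈ 828.73, ∠ = arctan(586/586) ≈ 45.00°
|H| = 10 · 3.4464e+05 / 5.2798e+05 ≈ 6.5275
Gain = 20 log₁₀(6.5275) ≈ 16.29 dB
∠H = 175.02° − 111.90° = 63.12°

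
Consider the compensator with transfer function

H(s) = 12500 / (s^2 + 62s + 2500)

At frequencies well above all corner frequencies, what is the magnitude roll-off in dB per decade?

-40 dB/decade

Each pole contributes −20 dB/decade at high frequency; each zero contributes +20 dB/decade.
Net: 0 zero(s) − 2 pole(s) → -40 dB/decade.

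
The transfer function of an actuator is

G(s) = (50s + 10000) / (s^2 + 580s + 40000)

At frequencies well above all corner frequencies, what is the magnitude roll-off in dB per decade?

-20 dB/decade

Each pole contributes −20 dB/decade at high frequency; each zero contributes +20 dB/decade.
Net: 1 zero(s) − 2 pole(s) → -20 dB/decade.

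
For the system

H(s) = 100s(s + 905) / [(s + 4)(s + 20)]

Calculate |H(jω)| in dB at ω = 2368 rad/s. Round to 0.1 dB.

At s = jω = j2368:
zero (s+905): 905 + j2368 → |·| = √(905²+2368²) = √6426449 ≈ 2535, ∠ = arctan(2368/905) ≈ 69.08°
zero at origin: s = j2368 → |·| = 2368, ∠ = 90.00°
pole (s+4): 4 + j2368 → |·| = √(4²+2368²) = √5607440 ≈ 2368, ∠ = arctan(2368/4) ≈ 89.90°
pole (s+20): 20 + j2368 → |·| = √(20²+2368²) = √5607824 ≈ 2368.1, ∠ = arctan(2368/20) ≈ 89.52°
|H| = 100 · 6.0029e+06 / 5.6077e+06 ≈ 107.05
Gain = 20 log₁₀(107.05) ≈ 40.59 dB

40.6 dB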